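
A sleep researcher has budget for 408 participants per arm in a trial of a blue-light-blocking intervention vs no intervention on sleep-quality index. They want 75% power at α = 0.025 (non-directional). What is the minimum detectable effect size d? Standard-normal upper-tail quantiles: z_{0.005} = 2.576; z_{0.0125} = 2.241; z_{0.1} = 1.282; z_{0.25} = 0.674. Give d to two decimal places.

d_min ≈ 0.20

For two independent groups of n = 408 each: d_min = (z_{α/2} + z_β)·√(2/n).
z-sum = 2.241 + 0.674 = 2.915.
d_min = 2.915 × √(2/408) = 2.915 × 0.0700 = 0.204.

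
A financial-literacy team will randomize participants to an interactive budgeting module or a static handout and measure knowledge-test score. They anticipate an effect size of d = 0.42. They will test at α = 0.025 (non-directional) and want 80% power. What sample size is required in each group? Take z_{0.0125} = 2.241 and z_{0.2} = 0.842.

n = 108 per group

For two independent groups with equal n: n = 2·((z_{α/2} + z_β) / d)².
z_{α/2} + z_β = 2.241 + 0.842 = 3.083.
n = 2 × (3.083 / 0.42)² = 2 × 7.340² = 2 × 53.88 = 107.8.
Round up to the next whole participant.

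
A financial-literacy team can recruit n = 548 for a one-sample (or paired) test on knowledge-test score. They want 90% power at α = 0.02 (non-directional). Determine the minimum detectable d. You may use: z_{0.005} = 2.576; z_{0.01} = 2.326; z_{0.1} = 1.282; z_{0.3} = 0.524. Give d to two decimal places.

d_min ≈ 0.15

For a single sample (or paired design) of n = 548: d_min = (z_{α/2} + z_β)/√n.
z-sum = 2.326 + 1.282 = 3.608.
d_min = 3.608 / √548 = 3.608 / 23.409 = 0.154.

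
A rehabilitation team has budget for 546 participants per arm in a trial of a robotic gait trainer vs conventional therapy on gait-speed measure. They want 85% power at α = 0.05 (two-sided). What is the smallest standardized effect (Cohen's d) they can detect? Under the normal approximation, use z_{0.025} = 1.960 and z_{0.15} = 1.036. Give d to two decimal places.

For two independent groups of n = 546 each: d_min = (z_{α/2} + z_β)·√(2/n).
z-sum = 1.960 + 1.036 = 2.996.
d_min = 2.996 × √(2/546) = 2.996 × 0.0605 = 0.181.

d_min ≈ 0.18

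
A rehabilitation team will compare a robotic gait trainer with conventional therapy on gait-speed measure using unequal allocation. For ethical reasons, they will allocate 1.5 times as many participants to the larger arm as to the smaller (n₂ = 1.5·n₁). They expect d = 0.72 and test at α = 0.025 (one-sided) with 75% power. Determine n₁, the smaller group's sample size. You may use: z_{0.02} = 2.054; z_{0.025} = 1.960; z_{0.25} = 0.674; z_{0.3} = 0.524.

With allocation ratio k = n₂/n₁ = 1.5, Var(x̄₁−x̄₂) = σ²(1/n₁ + 1/(k·n₁)) = σ²·(k+1)/(k·n₁).
So n₁ = (1 + 1/k)·((z_{α} + z_β)/d)² = 1.667 × (2.634/0.72)².
n₁ = 1.667 × 13.38 = 22.3.
Round up: n₁ = 23, giving n₂ = ⌈1.5 × 23⌉ = ⌈34.5⌉ = 35.

n₁ = 23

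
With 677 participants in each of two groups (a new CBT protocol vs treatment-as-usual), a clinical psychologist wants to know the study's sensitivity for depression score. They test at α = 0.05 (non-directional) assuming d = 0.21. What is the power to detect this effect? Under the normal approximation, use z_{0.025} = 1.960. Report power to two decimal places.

For two equal groups, power = Φ(d·√(n/2) − z_{α/2}).
d·√(n/2) = 0.21 × √(677/2) = 0.21 × 18.398 = 3.864.
z_β = 3.864 − 1.960 = 1.904.
Power = Φ(1.904) = 0.972.

power ≈ 0.97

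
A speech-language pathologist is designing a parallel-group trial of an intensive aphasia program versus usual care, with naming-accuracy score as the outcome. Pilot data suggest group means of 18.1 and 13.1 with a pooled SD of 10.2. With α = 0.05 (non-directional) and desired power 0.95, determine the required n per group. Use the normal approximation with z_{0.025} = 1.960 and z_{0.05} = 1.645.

n = 109 per group

Cohen's d = |M₁ − M₂| / SD_pooled = |18.1 − 13.1| / 10.2 = 5.0 / 10.2 = 0.490.
For two independent groups with equal n: n = 2·((z_{α/2} + z_β) / d)².
z_{α/2} + z_β = 1.960 + 1.645 = 3.605.
n = 2 × (3.605 / 0.490)² = 2 × 7.357² = 2 × 54.13 = 108.3.
Round up to the next whole participant.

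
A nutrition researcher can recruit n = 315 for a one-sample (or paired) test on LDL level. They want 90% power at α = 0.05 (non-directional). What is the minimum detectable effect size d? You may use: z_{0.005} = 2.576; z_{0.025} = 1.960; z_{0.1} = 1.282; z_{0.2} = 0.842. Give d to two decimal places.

For a single sample (or paired design) of n = 315: d_min = (z_{α/2} + z_β)/√n.
z-sum = 1.960 + 1.282 = 3.242.
d_min = 3.242 / √315 = 3.242 / 17.748 = 0.183.

d_min ≈ 0.18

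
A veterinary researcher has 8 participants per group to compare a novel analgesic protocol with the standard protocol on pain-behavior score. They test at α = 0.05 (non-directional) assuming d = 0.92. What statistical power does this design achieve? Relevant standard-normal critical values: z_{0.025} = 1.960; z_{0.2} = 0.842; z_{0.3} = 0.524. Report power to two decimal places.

For two equal groups, power = Φ(d·√(n/2) − z_{α/2}).
d·√(n/2) = 0.92 × √(8/2) = 0.92 × 2.000 = 1.840.
z_β = 1.840 − 1.960 = -0.120.
Power = Φ(-0.120) = 0.452.

power ≈ 0.45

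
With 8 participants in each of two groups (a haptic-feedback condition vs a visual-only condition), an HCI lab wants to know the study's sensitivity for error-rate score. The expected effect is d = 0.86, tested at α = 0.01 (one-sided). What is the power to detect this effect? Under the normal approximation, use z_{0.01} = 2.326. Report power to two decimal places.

power ≈ 0.27

For two equal groups, power = Φ(d·√(n/2) − z_{α}).
d·√(n/2) = 0.86 × √(8/2) = 0.86 × 2.000 = 1.720.
z_β = 1.720 − 2.326 = -0.606.
Power = Φ(-0.606) = 0.272.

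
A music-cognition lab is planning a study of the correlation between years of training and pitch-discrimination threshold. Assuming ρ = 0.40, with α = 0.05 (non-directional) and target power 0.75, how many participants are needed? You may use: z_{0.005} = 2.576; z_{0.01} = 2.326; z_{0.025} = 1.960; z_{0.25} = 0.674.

Fisher's z: C = ½·ln((1+r)/(1−r)) = ½·ln(2.3333) = 0.4236.
n = ((z_{α/2} + z_β)/C)² + 3.
(1.960 + 0.674) / 0.4236 = 2.634 / 0.4236 = 6.218.
n = 6.218² + 3 = 38.67 + 3 = 41.7.
Round up.

n = 42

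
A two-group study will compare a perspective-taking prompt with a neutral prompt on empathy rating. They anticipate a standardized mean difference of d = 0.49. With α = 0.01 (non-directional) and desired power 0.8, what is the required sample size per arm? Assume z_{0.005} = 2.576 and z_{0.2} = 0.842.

n = 98 per group

For two independent groups with equal n: n = 2·((z_{α/2} + z_β) / d)².
z_{α/2} + z_β = 2.576 + 0.842 = 3.418.
n = 2 × (3.418 / 0.49)² = 2 × 6.976² = 2 × 48.66 = 97.3.
Round up to the next whole participant.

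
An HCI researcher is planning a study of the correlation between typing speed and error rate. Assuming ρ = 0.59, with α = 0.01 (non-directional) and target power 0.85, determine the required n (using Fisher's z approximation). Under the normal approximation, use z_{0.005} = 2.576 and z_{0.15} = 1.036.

n = 32

Fisher's z: C = ½·ln((1+r)/(1−r)) = ½·ln(3.8780) = 0.6777.
n = ((z_{α/2} + z_β)/C)² + 3.
(2.576 + 1.036) / 0.6777 = 3.612 / 0.6777 = 5.330.
n = 5.330² + 3 = 28.41 + 3 = 31.4.
Round up.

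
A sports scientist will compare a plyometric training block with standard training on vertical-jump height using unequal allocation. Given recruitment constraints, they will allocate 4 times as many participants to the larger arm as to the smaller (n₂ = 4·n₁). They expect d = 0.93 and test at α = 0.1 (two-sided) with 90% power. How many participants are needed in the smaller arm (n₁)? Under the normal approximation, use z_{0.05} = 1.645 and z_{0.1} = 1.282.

n₁ = 13

With allocation ratio k = n₂/n₁ = 4, Var(x̄₁−x̄₂) = σ²(1/n₁ + 1/(k·n₁)) = σ²·(k+1)/(k·n₁).
So n₁ = (1 + 1/k)·((z_{α/2} + z_β)/d)² = 1.250 × (2.927/0.93)².
n₁ = 1.250 × 9.91 = 12.4.
Round up: n₁ = 13, giving n₂ = 4 × 13 = 52.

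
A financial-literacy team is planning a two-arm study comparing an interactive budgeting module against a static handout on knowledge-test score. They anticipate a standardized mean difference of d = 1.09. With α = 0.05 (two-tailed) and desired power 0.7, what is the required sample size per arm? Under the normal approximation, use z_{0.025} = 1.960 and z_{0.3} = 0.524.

For two independent groups with equal n: n = 2·((z_{α/2} + z_β) / d)².
z_{α/2} + z_β = 1.960 + 0.524 = 2.484.
n = 2 × (2.484 / 1.09)² = 2 × 2.279² = 2 × 5.19 = 10.4.
Round up to the next whole participant.

n = 11 per group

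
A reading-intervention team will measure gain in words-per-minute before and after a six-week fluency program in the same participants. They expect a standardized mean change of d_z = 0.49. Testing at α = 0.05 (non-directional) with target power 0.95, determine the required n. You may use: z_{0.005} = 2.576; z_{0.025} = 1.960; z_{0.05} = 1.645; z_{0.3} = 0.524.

For a paired (one-sample on differences) test: n = ((z_{α/2} + z_β) / d)².
z_{α/2} + z_β = 1.960 + 1.645 = 3.605.
n = (3.605 / 0.49)² = 7.357² = 54.13.
Round up.

n = 55 pairs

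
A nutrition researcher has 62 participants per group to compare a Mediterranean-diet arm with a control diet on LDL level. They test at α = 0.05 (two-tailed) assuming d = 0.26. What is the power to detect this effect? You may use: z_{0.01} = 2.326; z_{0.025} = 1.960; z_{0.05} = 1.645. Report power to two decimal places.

For two equal groups, power = Φ(d·√(n/2) − z_{α/2}).
d·√(n/2) = 0.26 × √(62/2) = 0.26 × 5.568 = 1.448.
z_β = 1.448 − 1.960 = -0.512.
Power = Φ(-0.512) = 0.304.

power ≈ 0.30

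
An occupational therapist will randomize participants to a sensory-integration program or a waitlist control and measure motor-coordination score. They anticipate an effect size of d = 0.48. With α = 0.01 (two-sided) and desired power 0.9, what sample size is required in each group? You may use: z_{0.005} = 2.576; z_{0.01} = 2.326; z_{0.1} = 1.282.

For two independent groups with equal n: n = 2·((z_{α/2} + z_β) / d)².
z_{α/2} + z_β = 2.576 + 1.282 = 3.858.
n = 2 × (3.858 / 0.48)² = 2 × 8.037² = 2 × 64.60 = 129.2.
Round up to the next whole participant.

n = 130 per group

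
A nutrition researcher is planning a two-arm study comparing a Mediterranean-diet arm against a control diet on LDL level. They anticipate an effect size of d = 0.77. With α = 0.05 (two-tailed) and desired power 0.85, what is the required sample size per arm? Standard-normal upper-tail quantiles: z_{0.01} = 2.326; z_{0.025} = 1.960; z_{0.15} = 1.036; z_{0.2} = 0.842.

For two independent groups with equal n: n = 2·((z_{α/2} + z_β) / d)².
z_{α/2} + z_β = 1.960 + 1.036 = 2.996.
n = 2 × (2.996 / 0.77)² = 2 × 3.891² = 2 × 15.14 = 30.3.
Round up to the next whole participant.

n = 31 per group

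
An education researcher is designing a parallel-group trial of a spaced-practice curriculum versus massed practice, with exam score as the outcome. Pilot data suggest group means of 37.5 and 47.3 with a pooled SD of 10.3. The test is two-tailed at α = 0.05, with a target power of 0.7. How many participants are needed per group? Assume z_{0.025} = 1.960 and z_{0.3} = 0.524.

n = 14 per group

Cohen's d = |M₁ − M₂| / SD_pooled = |37.5 − 47.3| / 10.3 = 9.8 / 10.3 = 0.951.
For two independent groups with equal n: n = 2·((z_{α/2} + z_β) / d)².
z_{α/2} + z_β = 1.960 + 0.524 = 2.484.
n = 2 × (2.484 / 0.951)² = 2 × 2.612² = 2 × 6.82 = 13.6.
Round up to the next whole participant.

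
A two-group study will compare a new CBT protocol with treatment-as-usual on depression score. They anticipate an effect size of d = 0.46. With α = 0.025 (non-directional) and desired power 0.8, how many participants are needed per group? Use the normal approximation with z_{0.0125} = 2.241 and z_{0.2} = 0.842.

For two independent groups with equal n: n = 2·((z_{α/2} + z_β) / d)².
z_{α/2} + z_β = 2.241 + 0.842 = 3.083.
n = 2 × (3.083 / 0.46)² = 2 × 6.702² = 2 × 44.92 = 89.8.
Round up to the next whole participant.

n = 90 per group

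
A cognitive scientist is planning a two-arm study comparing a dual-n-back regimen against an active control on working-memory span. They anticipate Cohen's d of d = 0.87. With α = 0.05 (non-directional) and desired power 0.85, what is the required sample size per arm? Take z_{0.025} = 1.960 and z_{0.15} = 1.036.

n = 24 per group

For two independent groups with equal n: n = 2·((z_{α/2} + z_β) / d)².
z_{α/2} + z_β = 1.960 + 1.036 = 2.996.
n = 2 × (2.996 / 0.87)² = 2 × 3.444² = 2 × 11.86 = 23.7.
Round up to the next whole participant.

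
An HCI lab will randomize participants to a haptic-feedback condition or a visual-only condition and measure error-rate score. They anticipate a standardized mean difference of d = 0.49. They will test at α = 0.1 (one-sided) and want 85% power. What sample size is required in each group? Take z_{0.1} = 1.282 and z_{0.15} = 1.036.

For two independent groups with equal n: n = 2·((z_{α} + z_β) / d)².
z_{α} + z_β = 1.282 + 1.036 = 2.318.
n = 2 × (2.318 / 0.49)² = 2 × 4.731² = 2 × 22.38 = 44.8.
Round up to the next whole participant.

n = 45 per group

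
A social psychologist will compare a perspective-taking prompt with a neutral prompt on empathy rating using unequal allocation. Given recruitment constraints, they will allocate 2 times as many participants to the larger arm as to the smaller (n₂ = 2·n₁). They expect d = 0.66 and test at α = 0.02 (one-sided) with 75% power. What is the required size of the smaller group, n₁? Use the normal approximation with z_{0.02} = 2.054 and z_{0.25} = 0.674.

With allocation ratio k = n₂/n₁ = 2, Var(x̄₁−x̄₂) = σ²(1/n₁ + 1/(k·n₁)) = σ²·(k+1)/(k·n₁).
So n₁ = (1 + 1/k)·((z_{α} + z_β)/d)² = 1.500 × (2.728/0.66)².
n₁ = 1.500 × 17.08 = 25.6.
Round up: n₁ = 26, giving n₂ = 2 × 26 = 52.

n₁ = 26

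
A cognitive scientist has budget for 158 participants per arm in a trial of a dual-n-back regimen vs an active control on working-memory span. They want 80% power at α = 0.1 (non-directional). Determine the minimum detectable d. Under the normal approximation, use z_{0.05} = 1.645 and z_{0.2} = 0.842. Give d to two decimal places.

For two independent groups of n = 158 each: d_min = (z_{α/2} + z_β)·√(2/n).
z-sum = 1.645 + 0.842 = 2.487.
d_min = 2.487 × √(2/158) = 2.487 × 0.1125 = 0.280.

d_min ≈ 0.28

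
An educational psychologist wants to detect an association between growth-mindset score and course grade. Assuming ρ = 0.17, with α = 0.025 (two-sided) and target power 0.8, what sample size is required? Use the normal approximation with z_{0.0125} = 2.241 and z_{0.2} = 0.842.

Fisher's z: C = ½·ln((1+r)/(1−r)) = ½·ln(1.4096) = 0.1717.
n = ((z_{α/2} + z_β)/C)² + 3.
(2.241 + 0.842) / 0.1717 = 3.083 / 0.1717 = 17.956.
n = 17.956² + 3 = 322.41 + 3 = 325.4.
Round up.

n = 326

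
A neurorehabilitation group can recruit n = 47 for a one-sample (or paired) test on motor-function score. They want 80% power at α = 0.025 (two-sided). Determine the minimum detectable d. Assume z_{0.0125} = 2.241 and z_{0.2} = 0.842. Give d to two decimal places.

For a single sample (or paired design) of n = 47: d_min = (z_{α/2} + z_β)/√n.
z-sum = 2.241 + 0.842 = 3.083.
d_min = 3.083 / √47 = 3.083 / 6.856 = 0.450.

d_min ≈ 0.45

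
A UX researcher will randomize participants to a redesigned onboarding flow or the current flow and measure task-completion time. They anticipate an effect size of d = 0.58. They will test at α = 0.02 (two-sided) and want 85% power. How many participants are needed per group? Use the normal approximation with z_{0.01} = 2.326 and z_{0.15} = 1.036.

n = 68 per group

For two independent groups with equal n: n = 2·((z_{α/2} + z_β) / d)².
z_{α/2} + z_β = 2.326 + 1.036 = 3.362.
n = 2 × (3.362 / 0.58)² = 2 × 5.797² = 2 × 33.60 = 67.2.
Round up to the next whole participant.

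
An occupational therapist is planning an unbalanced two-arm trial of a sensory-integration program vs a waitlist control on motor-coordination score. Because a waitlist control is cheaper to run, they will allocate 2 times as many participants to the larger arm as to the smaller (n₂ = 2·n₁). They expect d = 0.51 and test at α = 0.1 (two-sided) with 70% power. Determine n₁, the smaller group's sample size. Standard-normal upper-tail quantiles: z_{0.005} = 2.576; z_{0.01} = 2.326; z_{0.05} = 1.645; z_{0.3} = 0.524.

With allocation ratio k = n₂/n₁ = 2, Var(x̄₁−x̄₂) = σ²(1/n₁ + 1/(k·n₁)) = σ²·(k+1)/(k·n₁).
So n₁ = (1 + 1/k)·((z_{α/2} + z_β)/d)² = 1.500 × (2.169/0.51)².
n₁ = 1.500 × 18.09 = 27.1.
Round up: n₁ = 28, giving n₂ = 2 × 28 = 56.

n₁ = 28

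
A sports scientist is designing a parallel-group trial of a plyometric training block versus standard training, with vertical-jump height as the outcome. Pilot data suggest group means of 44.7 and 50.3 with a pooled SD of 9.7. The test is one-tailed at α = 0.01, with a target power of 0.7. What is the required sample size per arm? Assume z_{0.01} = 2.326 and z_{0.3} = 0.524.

n = 49 per group

Cohen's d = |M₁ − M₂| / SD_pooled = |44.7 − 50.3| / 9.7 = 5.6 / 9.7 = 0.577.
For two independent groups with equal n: n = 2·((z_{α} + z_β) / d)².
z_{α} + z_β = 2.326 + 0.524 = 2.850.
n = 2 × (2.850 / 0.577)² = 2 × 4.939² = 2 × 24.40 = 48.8.
Round up to the next whole participant.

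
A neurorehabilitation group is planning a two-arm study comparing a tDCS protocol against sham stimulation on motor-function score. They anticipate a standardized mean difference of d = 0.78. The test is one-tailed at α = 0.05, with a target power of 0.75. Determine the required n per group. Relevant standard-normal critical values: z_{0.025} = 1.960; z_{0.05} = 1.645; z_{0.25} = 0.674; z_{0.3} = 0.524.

For two independent groups with equal n: n = 2·((z_{α} + z_β) / d)².
z_{α} + z_β = 1.645 + 0.674 = 2.319.
n = 2 × (2.319 / 0.78)² = 2 × 2.973² = 2 × 8.84 = 17.7.
Round up to the next whole participant.

n = 18 per group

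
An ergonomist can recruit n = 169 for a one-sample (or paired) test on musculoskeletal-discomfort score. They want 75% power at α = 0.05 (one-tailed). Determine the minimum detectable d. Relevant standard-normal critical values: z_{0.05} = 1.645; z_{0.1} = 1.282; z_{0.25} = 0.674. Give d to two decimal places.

For a single sample (or paired design) of n = 169: d_min = (z_{α} + z_β)/√n.
z-sum = 1.645 + 0.674 = 2.319.
d_min = 2.319 / √169 = 2.319 / 13.000 = 0.178.

d_min ≈ 0.18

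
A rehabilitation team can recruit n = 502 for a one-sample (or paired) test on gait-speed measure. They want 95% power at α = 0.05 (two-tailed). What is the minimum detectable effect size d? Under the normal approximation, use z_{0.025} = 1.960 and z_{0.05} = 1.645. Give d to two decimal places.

For a single sample (or paired design) of n = 502: d_min = (z_{α/2} + z_β)/√n.
z-sum = 1.960 + 1.645 = 3.605.
d_min = 3.605 / √502 = 3.605 / 22.405 = 0.161.

d_min ≈ 0.16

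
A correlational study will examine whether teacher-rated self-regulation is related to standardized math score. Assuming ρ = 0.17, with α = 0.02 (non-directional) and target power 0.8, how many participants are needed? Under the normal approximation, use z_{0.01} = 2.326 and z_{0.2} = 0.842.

Fisher's z: C = ½·ln((1+r)/(1−r)) = ½·ln(1.4096) = 0.1717.
n = ((z_{α/2} + z_β)/C)² + 3.
(2.326 + 0.842) / 0.1717 = 3.168 / 0.1717 = 18.451.
n = 18.451² + 3 = 340.43 + 3 = 343.4.
Round up.

n = 344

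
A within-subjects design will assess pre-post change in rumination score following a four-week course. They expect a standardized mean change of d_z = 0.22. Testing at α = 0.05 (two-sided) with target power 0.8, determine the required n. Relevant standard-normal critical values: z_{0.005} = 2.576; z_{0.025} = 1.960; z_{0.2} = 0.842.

For a paired (one-sample on differences) test: n = ((z_{α/2} + z_β) / d)².
z_{α/2} + z_β = 1.960 + 0.842 = 2.802.
n = (2.802 / 0.22)² = 12.736² = 162.21.
Round up.

n = 163 pairs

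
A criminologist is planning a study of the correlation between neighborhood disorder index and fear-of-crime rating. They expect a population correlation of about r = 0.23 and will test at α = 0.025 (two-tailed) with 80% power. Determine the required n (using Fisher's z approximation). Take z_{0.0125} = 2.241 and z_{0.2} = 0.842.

n = 177

Fisher's z: C = ½·ln((1+r)/(1−r)) = ½·ln(1.5974) = 0.2342.
n = ((z_{α/2} + z_β)/C)² + 3.
(2.241 + 0.842) / 0.2342 = 3.083 / 0.2342 = 13.164.
n = 13.164² + 3 = 173.29 + 3 = 176.3.
Round up.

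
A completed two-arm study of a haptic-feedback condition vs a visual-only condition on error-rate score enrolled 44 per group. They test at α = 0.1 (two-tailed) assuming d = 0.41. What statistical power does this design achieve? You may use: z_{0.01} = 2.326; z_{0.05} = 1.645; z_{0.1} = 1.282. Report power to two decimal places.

For two equal groups, power = Φ(d·√(n/2) − z_{α/2}).
d·√(n/2) = 0.41 × √(44/2) = 0.41 × 4.690 = 1.923.
z_β = 1.923 − 1.645 = 0.278.
Power = Φ(0.278) = 0.610.

power ≈ 0.61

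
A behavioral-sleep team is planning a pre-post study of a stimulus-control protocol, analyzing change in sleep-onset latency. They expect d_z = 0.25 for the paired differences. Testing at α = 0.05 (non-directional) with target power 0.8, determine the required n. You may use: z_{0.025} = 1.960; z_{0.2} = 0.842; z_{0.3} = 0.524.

n = 126 pairs

For a paired (one-sample on differences) test: n = ((z_{α/2} + z_β) / d)².
z_{α/2} + z_β = 1.960 + 0.842 = 2.802.
n = (2.802 / 0.25)² = 11.208² = 125.62.
Round up.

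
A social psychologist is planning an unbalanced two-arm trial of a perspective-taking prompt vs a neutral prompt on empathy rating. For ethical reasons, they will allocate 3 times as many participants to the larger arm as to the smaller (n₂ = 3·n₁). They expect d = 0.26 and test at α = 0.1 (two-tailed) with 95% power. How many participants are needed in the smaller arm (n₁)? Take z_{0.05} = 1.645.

n₁ = 214

With allocation ratio k = n₂/n₁ = 3, Var(x̄₁−x̄₂) = σ²(1/n₁ + 1/(k·n₁)) = σ²·(k+1)/(k·n₁).
So n₁ = (1 + 1/k)·((z_{α/2} + z_β)/d)² = 1.333 × (3.290/0.26)².
n₁ = 1.333 × 160.12 = 213.5.
Round up: n₁ = 214, giving n₂ = 3 × 214 = 642.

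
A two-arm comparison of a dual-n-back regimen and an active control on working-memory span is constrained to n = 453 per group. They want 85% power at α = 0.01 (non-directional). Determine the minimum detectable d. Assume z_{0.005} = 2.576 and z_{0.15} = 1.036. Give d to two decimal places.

d_min ≈ 0.24

For two independent groups of n = 453 each: d_min = (z_{α/2} + z_β)·√(2/n).
z-sum = 2.576 + 1.036 = 3.612.
d_min = 3.612 × √(2/453) = 3.612 × 0.0664 = 0.240.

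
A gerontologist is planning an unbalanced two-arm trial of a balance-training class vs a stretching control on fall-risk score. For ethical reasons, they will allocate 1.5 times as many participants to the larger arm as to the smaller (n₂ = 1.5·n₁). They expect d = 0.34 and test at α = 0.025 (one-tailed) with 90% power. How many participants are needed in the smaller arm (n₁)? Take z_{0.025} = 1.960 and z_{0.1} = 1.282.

n₁ = 152

With allocation ratio k = n₂/n₁ = 1.5, Var(x̄₁−x̄₂) = σ²(1/n₁ + 1/(k·n₁)) = σ²·(k+1)/(k·n₁).
So n₁ = (1 + 1/k)·((z_{α} + z_β)/d)² = 1.667 × (3.242/0.34)².
n₁ = 1.667 × 90.92 = 151.5.
Round up: n₁ = 152, giving n₂ = 1.5 × 152 = 228.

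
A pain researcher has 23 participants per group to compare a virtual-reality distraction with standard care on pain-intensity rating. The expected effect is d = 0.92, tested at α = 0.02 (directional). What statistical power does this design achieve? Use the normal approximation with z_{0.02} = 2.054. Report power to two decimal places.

For two equal groups, power = Φ(d·√(n/2) − z_{α}).
d·√(n/2) = 0.92 × √(23/2) = 0.92 × 3.391 = 3.120.
z_β = 3.120 − 2.054 = 1.066.
Power = Φ(1.066) = 0.857.

power ≈ 0.86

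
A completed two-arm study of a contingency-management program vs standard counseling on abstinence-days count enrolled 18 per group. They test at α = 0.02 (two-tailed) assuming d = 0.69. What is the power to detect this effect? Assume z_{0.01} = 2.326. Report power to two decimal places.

For two equal groups, power = Φ(d·√(n/2) − z_{α/2}).
d·√(n/2) = 0.69 × √(18/2) = 0.69 × 3.000 = 2.070.
z_β = 2.070 − 2.326 = -0.256.
Power = Φ(-0.256) = 0.399.

power ≈ 0.40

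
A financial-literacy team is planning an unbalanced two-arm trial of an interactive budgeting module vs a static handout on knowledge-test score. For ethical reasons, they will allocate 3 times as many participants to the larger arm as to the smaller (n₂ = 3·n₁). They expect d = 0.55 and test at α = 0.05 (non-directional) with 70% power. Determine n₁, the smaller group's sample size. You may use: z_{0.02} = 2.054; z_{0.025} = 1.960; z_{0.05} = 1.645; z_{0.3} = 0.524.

With allocation ratio k = n₂/n₁ = 3, Var(x̄₁−x̄₂) = σ²(1/n₁ + 1/(k·n₁)) = σ²·(k+1)/(k·n₁).
So n₁ = (1 + 1/k)·((z_{α/2} + z_β)/d)² = 1.333 × (2.484/0.55)².
n₁ = 1.333 × 20.40 = 27.2.
Round up: n₁ = 28, giving n₂ = 3 × 28 = 84.

n₁ = 28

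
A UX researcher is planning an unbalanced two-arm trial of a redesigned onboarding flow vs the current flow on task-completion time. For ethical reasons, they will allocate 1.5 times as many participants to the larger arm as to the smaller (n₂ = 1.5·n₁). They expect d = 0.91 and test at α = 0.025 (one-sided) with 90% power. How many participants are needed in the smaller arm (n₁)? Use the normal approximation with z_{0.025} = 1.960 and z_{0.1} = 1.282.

n₁ = 22

With allocation ratio k = n₂/n₁ = 1.5, Var(x̄₁−x̄₂) = σ²(1/n₁ + 1/(k·n₁)) = σ²·(k+1)/(k·n₁).
So n₁ = (1 + 1/k)·((z_{α} + z_β)/d)² = 1.667 × (3.242/0.91)².
n₁ = 1.667 × 12.69 = 21.2.
Round up: n₁ = 22, giving n₂ = 1.5 × 22 = 33.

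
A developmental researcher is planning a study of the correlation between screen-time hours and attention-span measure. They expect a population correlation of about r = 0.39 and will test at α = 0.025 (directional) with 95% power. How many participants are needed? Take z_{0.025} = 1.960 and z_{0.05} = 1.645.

n = 80

Fisher's z: C = ½·ln((1+r)/(1−r)) = ½·ln(2.2787) = 0.4118.
n = ((z_{α} + z_β)/C)² + 3.
(1.960 + 1.645) / 0.4118 = 3.605 / 0.4118 = 8.754.
n = 8.754² + 3 = 76.64 + 3 = 79.6.
Round up.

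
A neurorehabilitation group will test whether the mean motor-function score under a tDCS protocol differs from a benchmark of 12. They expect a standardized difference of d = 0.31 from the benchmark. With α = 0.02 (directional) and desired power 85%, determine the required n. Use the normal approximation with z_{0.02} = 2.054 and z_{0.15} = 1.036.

For a one-sample test: n = ((z_{α} + z_β) / d)².
z_{α} + z_β = 2.054 + 1.036 = 3.090.
n = (3.090 / 0.31)² = 9.968² = 99.36.
Round up.

n = 100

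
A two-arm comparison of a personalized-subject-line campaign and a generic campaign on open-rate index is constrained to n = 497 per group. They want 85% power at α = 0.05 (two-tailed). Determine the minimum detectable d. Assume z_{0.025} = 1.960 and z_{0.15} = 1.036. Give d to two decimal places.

d_min ≈ 0.19

For two independent groups of n = 497 each: d_min = (z_{α/2} + z_β)·√(2/n).
z-sum = 1.960 + 1.036 = 2.996.
d_min = 2.996 × √(2/497) = 2.996 × 0.0634 = 0.190.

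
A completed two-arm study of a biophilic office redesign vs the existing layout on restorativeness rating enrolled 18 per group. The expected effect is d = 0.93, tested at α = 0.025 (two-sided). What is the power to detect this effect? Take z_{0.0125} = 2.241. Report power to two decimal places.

power ≈ 0.71

For two equal groups, power = Φ(d·√(n/2) − z_{α/2}).
d·√(n/2) = 0.93 × √(18/2) = 0.93 × 3.000 = 2.790.
z_β = 2.790 − 2.241 = 0.549.
Power = Φ(0.549) = 0.708.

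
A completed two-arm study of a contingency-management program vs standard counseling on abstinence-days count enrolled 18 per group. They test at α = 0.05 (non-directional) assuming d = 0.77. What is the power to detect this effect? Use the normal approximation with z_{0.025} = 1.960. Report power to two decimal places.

For two equal groups, power = Φ(d·√(n/2) − z_{α/2}).
d·√(n/2) = 0.77 × √(18/2) = 0.77 × 3.000 = 2.310.
z_β = 2.310 − 1.960 = 0.350.
Power = Φ(0.350) = 0.637.

power ≈ 0.64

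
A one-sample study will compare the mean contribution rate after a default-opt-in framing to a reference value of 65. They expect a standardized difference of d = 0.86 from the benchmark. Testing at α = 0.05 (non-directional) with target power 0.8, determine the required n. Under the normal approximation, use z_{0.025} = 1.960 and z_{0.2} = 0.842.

For a one-sample test: n = ((z_{α/2} + z_β) / d)².
z_{α/2} + z_β = 1.960 + 0.842 = 2.802.
n = (2.802 / 0.86)² = 3.258² = 10.62.
Round up.

n = 11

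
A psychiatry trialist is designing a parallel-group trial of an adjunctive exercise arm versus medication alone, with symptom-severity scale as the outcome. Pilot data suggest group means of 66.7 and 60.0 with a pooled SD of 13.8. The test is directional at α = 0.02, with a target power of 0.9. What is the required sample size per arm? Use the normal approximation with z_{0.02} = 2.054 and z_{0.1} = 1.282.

Cohen's d = |M₁ − M₂| / SD_pooled = |66.7 − 60.0| / 13.8 = 6.7 / 13.8 = 0.486.
For two independent groups with equal n: n = 2·((z_{α} + z_β) / d)².
z_{α} + z_β = 2.054 + 1.282 = 3.336.
n = 2 × (3.336 / 0.486)² = 2 × 6.864² = 2 × 47.12 = 94.2.
Round up to the next whole participant.

n = 95 per group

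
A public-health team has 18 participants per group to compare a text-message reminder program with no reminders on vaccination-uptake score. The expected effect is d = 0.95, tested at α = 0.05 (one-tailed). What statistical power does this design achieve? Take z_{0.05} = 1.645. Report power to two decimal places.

For two equal groups, power = Φ(d·√(n/2) − z_{α}).
d·√(n/2) = 0.95 × √(18/2) = 0.95 × 3.000 = 2.850.
z_β = 2.850 − 1.645 = 1.205.
Power = Φ(1.205) = 0.886.

power ≈ 0.89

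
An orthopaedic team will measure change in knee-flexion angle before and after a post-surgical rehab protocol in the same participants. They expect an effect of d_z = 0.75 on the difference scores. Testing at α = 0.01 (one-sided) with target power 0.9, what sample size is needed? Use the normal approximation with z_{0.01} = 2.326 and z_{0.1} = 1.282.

For a paired (one-sample on differences) test: n = ((z_{α} + z_β) / d)².
z_{α} + z_β = 2.326 + 1.282 = 3.608.
n = (3.608 / 0.75)² = 4.811² = 23.14.
Round up.

n = 24 pairs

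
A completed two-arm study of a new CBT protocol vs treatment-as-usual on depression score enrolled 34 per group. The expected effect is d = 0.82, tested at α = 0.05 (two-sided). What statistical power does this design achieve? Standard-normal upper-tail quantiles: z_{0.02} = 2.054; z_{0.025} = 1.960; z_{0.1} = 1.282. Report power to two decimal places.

power ≈ 0.92

For two equal groups, power = Φ(d·√(n/2) − z_{α/2}).
d·√(n/2) = 0.82 × √(34/2) = 0.82 × 4.123 = 3.381.
z_β = 3.381 − 1.960 = 1.421.
Power = Φ(1.421) = 0.922.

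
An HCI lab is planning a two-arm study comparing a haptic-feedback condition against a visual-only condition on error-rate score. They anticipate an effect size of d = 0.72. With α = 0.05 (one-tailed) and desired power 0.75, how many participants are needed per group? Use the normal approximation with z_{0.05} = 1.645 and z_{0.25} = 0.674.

For two independent groups with equal n: n = 2·((z_{α} + z_β) / d)².
z_{α} + z_β = 1.645 + 0.674 = 2.319.
n = 2 × (2.319 / 0.72)² = 2 × 3.221² = 2 × 10.37 = 20.7.
Round up to the next whole participant.

n = 21 per group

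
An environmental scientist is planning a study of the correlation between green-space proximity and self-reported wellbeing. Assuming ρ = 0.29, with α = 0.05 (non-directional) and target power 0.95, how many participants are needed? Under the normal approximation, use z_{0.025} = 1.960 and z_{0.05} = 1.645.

Fisher's z: C = ½·ln((1+r)/(1−r)) = ½·ln(1.8169) = 0.2986.
n = ((z_{α/2} + z_β)/C)² + 3.
(1.960 + 1.645) / 0.2986 = 3.605 / 0.2986 = 12.073.
n = 12.073² + 3 = 145.76 + 3 = 148.8.
Round up.

n = 149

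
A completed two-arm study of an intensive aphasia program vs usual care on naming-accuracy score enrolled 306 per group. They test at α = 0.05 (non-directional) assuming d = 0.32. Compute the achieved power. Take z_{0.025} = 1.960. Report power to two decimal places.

power ≈ 0.98

For two equal groups, power = Φ(d·√(n/2) − z_{α/2}).
d·√(n/2) = 0.32 × √(306/2) = 0.32 × 12.369 = 3.958.
z_β = 3.958 − 1.960 = 1.998.
Power = Φ(1.998) = 0.977.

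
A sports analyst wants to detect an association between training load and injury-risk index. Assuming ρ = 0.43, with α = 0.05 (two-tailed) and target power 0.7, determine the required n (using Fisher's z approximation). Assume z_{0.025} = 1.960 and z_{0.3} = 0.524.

n = 33

Fisher's z: C = ½·ln((1+r)/(1−r)) = ½·ln(2.5088) = 0.4599.
n = ((z_{α/2} + z_β)/C)² + 3.
(1.960 + 0.524) / 0.4599 = 2.484 / 0.4599 = 5.401.
n = 5.401² + 3 = 29.17 + 3 = 32.2.
Round up.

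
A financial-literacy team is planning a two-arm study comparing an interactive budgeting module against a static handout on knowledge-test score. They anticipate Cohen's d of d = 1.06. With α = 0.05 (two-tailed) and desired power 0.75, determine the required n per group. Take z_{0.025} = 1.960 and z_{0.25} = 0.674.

n = 13 per group

For two independent groups with equal n: n = 2·((z_{α/2} + z_β) / d)².
z_{α/2} + z_β = 1.960 + 0.674 = 2.634.
n = 2 × (2.634 / 1.06)² = 2 × 2.485² = 2 × 6.17 = 12.3.
Round up to the next whole participant.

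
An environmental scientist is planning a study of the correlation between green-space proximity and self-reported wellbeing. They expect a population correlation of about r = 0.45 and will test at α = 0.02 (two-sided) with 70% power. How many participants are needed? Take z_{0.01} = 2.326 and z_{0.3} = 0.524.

Fisher's z: C = ½·ln((1+r)/(1−r)) = ½·ln(2.6364) = 0.4847.
n = ((z_{α/2} + z_β)/C)² + 3.
(2.326 + 0.524) / 0.4847 = 2.850 / 0.4847 = 5.880.
n = 5.880² + 3 = 34.57 + 3 = 37.6.
Round up.

n = 38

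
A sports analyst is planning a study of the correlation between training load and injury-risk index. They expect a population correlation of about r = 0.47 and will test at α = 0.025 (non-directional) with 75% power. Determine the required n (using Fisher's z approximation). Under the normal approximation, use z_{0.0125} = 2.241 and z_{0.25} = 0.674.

Fisher's z: C = ½·ln((1+r)/(1−r)) = ½·ln(2.7736) = 0.5101.
n = ((z_{α/2} + z_β)/C)² + 3.
(2.241 + 0.674) / 0.5101 = 2.915 / 0.5101 = 5.715.
n = 5.715² + 3 = 32.66 + 3 = 35.7.
Round up.

n = 36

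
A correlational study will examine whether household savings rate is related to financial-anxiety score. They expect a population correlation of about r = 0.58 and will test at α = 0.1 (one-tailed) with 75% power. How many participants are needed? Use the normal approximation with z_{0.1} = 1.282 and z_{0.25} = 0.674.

Fisher's z: C = ½·ln((1+r)/(1−r)) = ½·ln(3.7619) = 0.6625.
n = ((z_{α} + z_β)/C)² + 3.
(1.282 + 0.674) / 0.6625 = 1.956 / 0.6625 = 2.952.
n = 2.952² + 3 = 8.72 + 3 = 11.7.
Round up.

n = 12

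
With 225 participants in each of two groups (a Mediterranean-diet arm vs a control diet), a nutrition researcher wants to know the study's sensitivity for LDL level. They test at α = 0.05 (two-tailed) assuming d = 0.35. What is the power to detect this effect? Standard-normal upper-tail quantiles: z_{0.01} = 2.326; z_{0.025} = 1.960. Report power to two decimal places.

power ≈ 0.96

For two equal groups, power = Φ(d·√(n/2) − z_{α/2}).
d·√(n/2) = 0.35 × √(225/2) = 0.35 × 10.607 = 3.712.
z_β = 3.712 − 1.960 = 1.752.
Power = Φ(1.752) = 0.960.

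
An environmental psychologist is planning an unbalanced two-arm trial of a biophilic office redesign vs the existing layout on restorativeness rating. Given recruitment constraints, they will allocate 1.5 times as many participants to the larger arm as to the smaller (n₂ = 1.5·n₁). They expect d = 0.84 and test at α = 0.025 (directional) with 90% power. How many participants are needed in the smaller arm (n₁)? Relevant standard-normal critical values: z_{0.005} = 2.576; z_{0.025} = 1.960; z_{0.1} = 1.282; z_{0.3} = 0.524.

n₁ = 25

With allocation ratio k = n₂/n₁ = 1.5, Var(x̄₁−x̄₂) = σ²(1/n₁ + 1/(k·n₁)) = σ²·(k+1)/(k·n₁).
So n₁ = (1 + 1/k)·((z_{α} + z_β)/d)² = 1.667 × (3.242/0.84)².
n₁ = 1.667 × 14.90 = 24.8.
Round up: n₁ = 25, giving n₂ = ⌈1.5 × 25⌉ = ⌈37.5⌉ = 38.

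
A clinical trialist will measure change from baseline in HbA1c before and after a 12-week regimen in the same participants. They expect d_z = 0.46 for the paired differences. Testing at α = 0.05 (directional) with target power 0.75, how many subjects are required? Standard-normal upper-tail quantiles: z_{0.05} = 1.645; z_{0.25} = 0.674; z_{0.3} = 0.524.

n = 26 pairs

For a paired (one-sample on differences) test: n = ((z_{α} + z_β) / d)².
z_{α} + z_β = 1.645 + 0.674 = 2.319.
n = (2.319 / 0.46)² = 5.041² = 25.41.
Round up.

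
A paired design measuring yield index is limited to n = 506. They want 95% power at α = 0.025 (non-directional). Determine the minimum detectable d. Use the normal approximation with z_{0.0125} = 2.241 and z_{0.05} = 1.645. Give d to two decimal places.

d_min ≈ 0.17

For a single sample (or paired design) of n = 506: d_min = (z_{α/2} + z_β)/√n.
z-sum = 2.241 + 1.645 = 3.886.
d_min = 3.886 / √506 = 3.886 / 22.494 = 0.173.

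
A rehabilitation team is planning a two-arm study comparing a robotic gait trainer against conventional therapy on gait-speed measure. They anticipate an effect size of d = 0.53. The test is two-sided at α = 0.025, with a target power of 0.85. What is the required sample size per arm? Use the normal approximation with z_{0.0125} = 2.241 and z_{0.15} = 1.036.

For two independent groups with equal n: n = 2·((z_{α/2} + z_β) / d)².
z_{α/2} + z_β = 2.241 + 1.036 = 3.277.
n = 2 × (3.277 / 0.53)² = 2 × 6.183² = 2 × 38.23 = 76.5.
Round up to the next whole participant.

n = 77 per group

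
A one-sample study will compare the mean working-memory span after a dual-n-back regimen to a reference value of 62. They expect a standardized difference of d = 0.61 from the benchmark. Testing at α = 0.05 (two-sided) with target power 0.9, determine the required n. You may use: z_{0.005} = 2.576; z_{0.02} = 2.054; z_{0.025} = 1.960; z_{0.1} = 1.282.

For a one-sample test: n = ((z_{α/2} + z_β) / d)².
z_{α/2} + z_β = 1.960 + 1.282 = 3.242.
n = (3.242 / 0.61)² = 5.315² = 28.25.
Round up.

n = 29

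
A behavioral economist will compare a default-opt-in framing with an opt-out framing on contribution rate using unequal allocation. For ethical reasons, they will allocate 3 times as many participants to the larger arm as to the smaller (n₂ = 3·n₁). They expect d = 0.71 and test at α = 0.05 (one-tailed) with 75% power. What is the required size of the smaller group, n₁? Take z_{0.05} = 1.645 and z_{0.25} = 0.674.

n₁ = 15

With allocation ratio k = n₂/n₁ = 3, Var(x̄₁−x̄₂) = σ²(1/n₁ + 1/(k·n₁)) = σ²·(k+1)/(k·n₁).
So n₁ = (1 + 1/k)·((z_{α} + z_β)/d)² = 1.333 × (2.319/0.71)².
n₁ = 1.333 × 10.67 = 14.2.
Round up: n₁ = 15, giving n₂ = 3 × 15 = 45.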